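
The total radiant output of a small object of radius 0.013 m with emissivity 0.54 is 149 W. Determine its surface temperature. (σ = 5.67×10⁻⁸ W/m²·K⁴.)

A = 4πr² = 4π × (0.013)² = 2.12×10^-3 m².
From P = εσAT⁴, T = (P / εσA)^(1/4) = (149 / (0.54 × 5.67×10⁻⁸ × 2.12×10^-3))^(1/4).
T = (2.29×10^12)^(1/4) = 1230 K.

T ≈ 1230 K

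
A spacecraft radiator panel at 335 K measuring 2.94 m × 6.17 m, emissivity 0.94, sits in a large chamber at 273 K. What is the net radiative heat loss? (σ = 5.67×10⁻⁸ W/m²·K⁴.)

Q ≈ 6810 W

A = 2.94 × 6.17 = 18.1 m².
Q = εσA(T⁴ − T_s⁴). T⁴ − T_s⁴ = (335)⁴ − (273)⁴ = 1.26×10^10 − 5.55×10^9 = 7.04×10^9 K⁴.
Q = 0.94 × 5.67×10⁻⁸ × 18.1 × 7.04×10^9 = 6810 W.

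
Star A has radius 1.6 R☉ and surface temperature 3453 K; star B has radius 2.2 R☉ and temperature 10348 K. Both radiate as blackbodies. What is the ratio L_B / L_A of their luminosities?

L_B/L_A ≈ 152

L = 4πR²σT⁴ ∝ R²T⁴, so L_B/L_A = (2.2/1.6)² × (10348/3453)⁴ = 1.89 × 80.7 = 152.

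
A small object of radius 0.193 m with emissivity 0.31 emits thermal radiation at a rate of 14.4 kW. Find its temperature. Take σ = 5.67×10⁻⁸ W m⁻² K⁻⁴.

T ≈ 1150 K

A = 4πr² = 4π × (0.193)² = 0.468 m².
From P = εσAT⁴, T = (P / εσA)^(1/4) = (14400 / (0.31 × 5.67×10⁻⁸ × 0.468))^(1/4).
T = (1.75×10^12)^(1/4) = 1150 K.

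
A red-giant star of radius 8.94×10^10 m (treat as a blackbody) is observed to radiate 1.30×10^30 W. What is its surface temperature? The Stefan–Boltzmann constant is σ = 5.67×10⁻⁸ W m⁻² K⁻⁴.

A = 4πr² = 4π × (8.94×10^10)² = 1.00×10^23 m².
From P = σAT⁴, T = (P / σA)^(1/4) = (1.30×10^30 / (5.67×10⁻⁸ × 1.00×10^23))^(1/4).
T = (2.28×10^14)^(1/4) = 3890 K.

T ≈ 3890 K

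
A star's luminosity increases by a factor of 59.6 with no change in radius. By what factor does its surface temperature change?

factor ≈ 2.78

P ∝ T⁴ ⇒ T ∝ P^(1/4), so T scales by (59.6)^(1/4) = 2.78.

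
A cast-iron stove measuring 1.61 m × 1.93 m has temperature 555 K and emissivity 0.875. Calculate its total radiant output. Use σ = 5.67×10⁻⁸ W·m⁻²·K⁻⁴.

A = 1.61 × 1.93 = 3.11 m².
Stefan–Boltzmann: P = εσAT⁴ = 0.875 × 5.67×10⁻⁸ × 3.11 × (555)⁴ = 0.875 × 5.67×10⁻⁸ × 3.11 × 9.49×10^10.
P = 14600 W.

P ≈ 14600 W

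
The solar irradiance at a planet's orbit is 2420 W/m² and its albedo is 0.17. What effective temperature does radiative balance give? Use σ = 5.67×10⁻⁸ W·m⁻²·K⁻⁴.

T ≈ 307 K

Power absorbed = (1−a)S·πR²; power emitted = 4πR²σT⁴. Equating and cancelling πR²:
T = ((1−a)S / 4σ)^(1/4) = (2010 / (4 × 5.67×10⁻⁸))^(1/4) = (8.86×10^9)^(1/4).
T = 307 K.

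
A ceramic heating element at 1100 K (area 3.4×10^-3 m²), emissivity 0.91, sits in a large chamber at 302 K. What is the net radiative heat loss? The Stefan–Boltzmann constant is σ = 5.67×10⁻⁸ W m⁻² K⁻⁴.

Q ≈ 255 W

Q = εσA(T⁴ − T_s⁴). T⁴ − T_s⁴ = (1100)⁴ − (302)⁴ = 1.46×10^12 − 8.32×10^9 = 1.46×10^12 K⁴.
Q = 0.91 × 5.67×10⁻⁸ × 3.40×10^-3 × 1.46×10^12 = 255 W.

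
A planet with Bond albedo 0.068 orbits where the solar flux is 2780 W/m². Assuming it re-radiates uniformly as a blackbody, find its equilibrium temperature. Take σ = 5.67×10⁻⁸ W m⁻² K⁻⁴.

Power absorbed = (1−a)S·πR²; power emitted = 4πR²σT⁴. Equating and cancelling πR²:
T = ((1−a)S / 4σ)^(1/4) = (2590 / (4 × 5.67×10⁻⁸))^(1/4) = (1.14×10^10)^(1/4).
T = 327 K.

T ≈ 327 K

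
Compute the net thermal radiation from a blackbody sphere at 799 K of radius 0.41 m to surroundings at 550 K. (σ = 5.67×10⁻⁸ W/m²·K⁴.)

A = 4πr² = 4π × (0.41)² = 2.11 m².
Q = σA(T⁴ − T_s⁴). T⁴ − T_s⁴ = (799)⁴ − (550)⁴ = 4.08×10^11 − 9.15×10^10 = 3.16×10^11 K⁴.
Q = 5.67×10⁻⁸ × 2.11 × 3.16×10^11 = 37900 W.

Q ≈ 37900 W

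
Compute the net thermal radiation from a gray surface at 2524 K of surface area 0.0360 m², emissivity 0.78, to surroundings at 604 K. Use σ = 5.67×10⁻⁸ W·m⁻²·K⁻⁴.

Q ≈ 64400 W

Q = εσA(T⁴ − T_s⁴). T⁴ − T_s⁴ = (2524)⁴ − (604)⁴ = 4.06×10^13 − 1.33×10^11 = 4.05×10^13 K⁴.
Q = 0.78 × 5.67×10⁻⁸ × 0.0360 × 4.05×10^13 = 64400 W.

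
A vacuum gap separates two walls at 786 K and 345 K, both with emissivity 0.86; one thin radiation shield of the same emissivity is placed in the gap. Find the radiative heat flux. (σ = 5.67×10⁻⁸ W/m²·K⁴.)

Each of the 2 gaps contributes resistance (2/ε − 1) = 2/0.86 − 1 = 1.326; total = 2.651.
q = σ(T₁⁴ − T₂⁴) / 2.651 = 5.67×10⁻⁸ × 3.68×10^11 / 2.651 = 7860 W/m².

q ≈ 7860 W/m²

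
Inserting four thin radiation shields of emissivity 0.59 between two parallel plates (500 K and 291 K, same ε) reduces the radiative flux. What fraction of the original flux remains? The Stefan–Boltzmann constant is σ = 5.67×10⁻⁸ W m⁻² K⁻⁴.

ratio ≈ 0.200

With N identical shields there are N+1 = 5 gaps in series, each with the same radiative resistance, so the flux falls to 1/(N+1) of its unshielded value.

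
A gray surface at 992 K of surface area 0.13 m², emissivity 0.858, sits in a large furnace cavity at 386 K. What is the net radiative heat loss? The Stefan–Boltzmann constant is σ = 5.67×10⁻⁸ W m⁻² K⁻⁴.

Q = εσA(T⁴ − T_s⁴). T⁴ − T_s⁴ = (992)⁴ − (386)⁴ = 9.68×10^11 − 2.22×10^10 = 9.46×10^11 K⁴.
Q = 0.858 × 5.67×10⁻⁸ × 0.130 × 9.46×10^11 = 5980 W.

Q ≈ 5980 W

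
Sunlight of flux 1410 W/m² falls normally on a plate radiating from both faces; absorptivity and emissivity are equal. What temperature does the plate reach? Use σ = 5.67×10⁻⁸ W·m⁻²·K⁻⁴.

Absorbed flux αS = emitted flux 2εσT⁴ per unit area; with α = ε this gives T = (S/2σ)^(1/4).
T = (1410 / (2 × 5.67×10⁻⁸))^(1/4) = (1.24×10^10)^(1/4).
T = 334 K.

T ≈ 334 K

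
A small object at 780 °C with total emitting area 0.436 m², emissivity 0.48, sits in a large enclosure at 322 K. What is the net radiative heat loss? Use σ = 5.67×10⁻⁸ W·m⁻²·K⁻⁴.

Q ≈ 14500 W

Convert: 780 °C = 1053 K.
Q = εσA(T⁴ − T_s⁴). T⁴ − T_s⁴ = (1053)⁴ − (322)⁴ = 1.23×10^12 − 1.08×10^10 = 1.22×10^12 K⁴.
Q = 0.48 × 5.67×10⁻⁸ × 0.436 × 1.22×10^12 = 14500 W.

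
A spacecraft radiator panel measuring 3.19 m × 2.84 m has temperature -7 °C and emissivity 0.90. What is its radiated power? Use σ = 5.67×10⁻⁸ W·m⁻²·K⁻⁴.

P ≈ 2310 W

A = 3.19 × 2.84 = 9.06 m².
-7 °C = 266 K.
P = εσAT⁴ = 0.90 × 5.67×10⁻⁸ × 9.06 × (266)⁴ = 0.90 × 5.67×10⁻⁸ × 9.06 × 5.01×10^9.
P = 2310 W.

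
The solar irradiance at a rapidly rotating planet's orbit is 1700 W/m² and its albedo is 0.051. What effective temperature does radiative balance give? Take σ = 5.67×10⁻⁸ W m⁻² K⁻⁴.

T ≈ 290 K

Power absorbed = (1−a)S·πR²; power emitted = 4πR²σT⁴. Equating and cancelling πR²:
T = ((1−a)S / 4σ)^(1/4) = (1610 / (4 × 5.67×10⁻⁸))^(1/4) = (7.11×10^9)^(1/4).
T = 290 K.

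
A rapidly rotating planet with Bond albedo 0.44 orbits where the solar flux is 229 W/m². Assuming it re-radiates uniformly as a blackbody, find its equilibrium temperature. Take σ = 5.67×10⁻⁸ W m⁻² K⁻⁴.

T ≈ 154 K

Power absorbed = (1−a)S·πR²; power emitted = 4πR²σT⁴. Equating and cancelling πR²:
T = ((1−a)S / 4σ)^(1/4) = (128 / (4 × 5.67×10⁻⁸))^(1/4) = (5.65×10^8)^(1/4).
T = 154 K.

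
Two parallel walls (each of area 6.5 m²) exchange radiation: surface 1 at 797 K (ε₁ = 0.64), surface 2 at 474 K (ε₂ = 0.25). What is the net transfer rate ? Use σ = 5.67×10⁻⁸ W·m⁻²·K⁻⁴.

For two large parallel gray plates, q = σ(T₁⁴ − T₂⁴) / (1/ε₁ + 1/ε₂ − 1).
1/ε₁ + 1/ε₂ − 1 = 1/0.64 + 1/0.25 − 1 = 4.562.
T₁⁴ − T₂⁴ = 4.03×10^11 − 5.05×10^10 = 3.53×10^11 K⁴.
q = 5.67×10⁻⁸ × 3.53×10^11 / 4.562 = 4390 W/m².
Q = q·A = 4390 × 6.5 = 28500 W.

Q ≈ 28500 W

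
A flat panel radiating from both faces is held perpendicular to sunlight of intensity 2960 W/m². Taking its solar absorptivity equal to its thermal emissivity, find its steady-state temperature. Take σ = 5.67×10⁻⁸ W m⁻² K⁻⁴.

Absorbed flux αS = emitted flux 2εσT⁴ per unit area; with α = ε this gives T = (S/2σ)^(1/4).
T = (2960 / (2 × 5.67×10⁻⁸))^(1/4) = (2.61×10^10)^(1/4).
T = 402 K.

T ≈ 402 K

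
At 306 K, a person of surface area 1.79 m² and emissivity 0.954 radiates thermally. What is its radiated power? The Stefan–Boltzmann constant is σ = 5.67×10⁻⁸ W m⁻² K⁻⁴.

P ≈ 849 W

Stefan–Boltzmann: P = εσAT⁴ = 0.954 × 5.67×10⁻⁸ × 1.79 × (306)⁴ = 0.954 × 5.67×10⁻⁸ × 1.79 × 8.77×10^9.
P = 849 W.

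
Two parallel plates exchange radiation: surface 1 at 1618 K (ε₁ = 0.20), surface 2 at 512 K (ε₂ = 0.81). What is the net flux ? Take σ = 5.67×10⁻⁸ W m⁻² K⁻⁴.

For two large parallel gray plates, q = σ(T₁⁴ − T₂⁴) / (1/ε₁ + 1/ε₂ − 1).
1/ε₁ + 1/ε₂ − 1 = 1/0.20 + 1/0.81 − 1 = 5.235.
T₁⁴ − T₂⁴ = 6.85×10^12 − 6.87×10^10 = 6.78×10^12 K⁴.
q = 5.67×10⁻⁸ × 6.78×10^12 / 5.235 = 73500 W/m².

q ≈ 73500 W/m²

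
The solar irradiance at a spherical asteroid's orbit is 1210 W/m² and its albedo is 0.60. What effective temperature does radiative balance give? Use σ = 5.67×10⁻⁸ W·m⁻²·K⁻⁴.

Power absorbed = (1−a)S·πR²; power emitted = 4πR²σT⁴. Equating and cancelling πR²:
T = ((1−a)S / 4σ)^(1/4) = (484 / (4 × 5.67×10⁻⁸))^(1/4) = (2.13×10^9)^(1/4).
T = 215 K.

T ≈ 215 K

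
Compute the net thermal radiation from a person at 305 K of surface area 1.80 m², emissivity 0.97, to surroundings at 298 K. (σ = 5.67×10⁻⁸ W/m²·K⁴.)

Q ≈ 76.0 W

Q = εσA(T⁴ − T_s⁴). T⁴ − T_s⁴ = (305)⁴ − (298)⁴ = 8.65×10^9 − 7.89×10^9 = 7.68×10^8 K⁴.
Q = 0.97 × 5.67×10⁻⁸ × 1.80 × 7.68×10^8 = 76.0 W.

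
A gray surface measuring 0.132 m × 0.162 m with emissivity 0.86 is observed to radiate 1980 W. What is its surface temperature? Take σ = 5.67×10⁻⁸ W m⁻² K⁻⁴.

T ≈ 1170 K

A = 0.132 × 0.162 = 0.0214 m².
From P = εσAT⁴, T = (P / εσA)^(1/4) = (1980 / (0.86 × 5.67×10⁻⁸ × 0.0214))^(1/4).
T = (1.90×10^12)^(1/4) = 1170 K.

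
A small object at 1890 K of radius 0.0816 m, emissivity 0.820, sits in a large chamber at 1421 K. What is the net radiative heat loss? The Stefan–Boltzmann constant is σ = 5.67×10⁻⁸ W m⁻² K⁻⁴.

Q ≈ 33800 W

A = 4πr² = 4π × (0.0816)² = 0.0837 m².
Q = εσA(T⁴ − T_s⁴). T⁴ − T_s⁴ = (1890)⁴ − (1421)⁴ = 1.28×10^13 − 4.08×10^12 = 8.68×10^12 K⁴.
Q = 0.820 × 5.67×10⁻⁸ × 0.0837 × 8.68×10^12 = 33800 W.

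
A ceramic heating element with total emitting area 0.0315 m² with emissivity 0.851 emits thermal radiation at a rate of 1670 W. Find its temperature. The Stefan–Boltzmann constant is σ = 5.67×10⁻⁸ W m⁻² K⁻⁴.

T ≈ 1020 K

From P = εσAT⁴, T = (P / εσA)^(1/4) = (1670 / (0.851 × 5.67×10⁻⁸ × 0.0315))^(1/4).
T = (1.10×10^12)^(1/4) = 1020 K.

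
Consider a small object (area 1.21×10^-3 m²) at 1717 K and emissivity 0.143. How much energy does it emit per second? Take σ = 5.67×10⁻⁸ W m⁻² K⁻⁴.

P ≈ 85.3 W

Stefan–Boltzmann: P = εσAT⁴ = 0.143 × 5.67×10⁻⁸ × 1.21×10^-3 × (1717)⁴ = 0.143 × 5.67×10⁻⁸ × 1.21×10^-3 × 8.69×10^12.
P = 85.3 W.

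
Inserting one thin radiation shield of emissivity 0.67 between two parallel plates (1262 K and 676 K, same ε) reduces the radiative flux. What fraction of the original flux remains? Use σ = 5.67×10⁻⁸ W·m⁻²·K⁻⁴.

ratio ≈ 0.500

With N identical shields there are N+1 = 2 gaps in series, each with the same radiative resistance, so the flux falls to 1/(N+1) of its unshielded value.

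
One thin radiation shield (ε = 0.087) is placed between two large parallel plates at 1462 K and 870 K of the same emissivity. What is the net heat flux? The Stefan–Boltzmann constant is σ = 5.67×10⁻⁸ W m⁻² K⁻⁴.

Each of the 2 gaps contributes resistance (2/ε − 1) = 2/0.087 − 1 = 21.99; total = 43.98.
q = σ(T₁⁴ − T₂⁴) / 43.98 = 5.67×10⁻⁸ × 4.00×10^12 / 43.98 = 5150 W/m².

q ≈ 5150 W/m²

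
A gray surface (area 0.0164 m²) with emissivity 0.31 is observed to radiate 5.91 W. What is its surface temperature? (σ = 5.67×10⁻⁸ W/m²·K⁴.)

T ≈ 378 K

From P = εσAT⁴, T = (P / εσA)^(1/4) = (5.91 / (0.31 × 5.67×10⁻⁸ × 0.0164))^(1/4).
T = (2.05×10^10)^(1/4) = 378 K.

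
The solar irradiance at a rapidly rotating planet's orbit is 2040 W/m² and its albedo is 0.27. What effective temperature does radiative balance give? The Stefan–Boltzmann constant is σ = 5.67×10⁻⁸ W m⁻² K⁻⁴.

Power absorbed = (1−a)S·πR²; power emitted = 4πR²σT⁴. Equating and cancelling πR²:
T = ((1−a)S / 4σ)^(1/4) = (1490 / (4 × 5.67×10⁻⁸))^(1/4) = (6.57×10^9)^(1/4).
T = 285 K.

T ≈ 285 K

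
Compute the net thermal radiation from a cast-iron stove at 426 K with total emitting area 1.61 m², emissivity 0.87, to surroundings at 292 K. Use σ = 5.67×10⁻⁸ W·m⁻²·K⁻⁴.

Q ≈ 2040 W

Q = εσA(T⁴ − T_s⁴). T⁴ − T_s⁴ = (426)⁴ − (292)⁴ = 3.29×10^10 − 7.27×10^9 = 2.57×10^10 K⁴.
Q = 0.87 × 5.67×10⁻⁸ × 1.61 × 2.57×10^10 = 2040 W.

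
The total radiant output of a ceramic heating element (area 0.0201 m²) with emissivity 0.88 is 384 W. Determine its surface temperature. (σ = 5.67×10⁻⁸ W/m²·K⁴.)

T ≈ 787 K

From P = εσAT⁴, T = (P / εσA)^(1/4) = (384 / (0.88 × 5.67×10⁻⁸ × 0.0201))^(1/4).
T = (3.83×10^11)^(1/4) = 787 K.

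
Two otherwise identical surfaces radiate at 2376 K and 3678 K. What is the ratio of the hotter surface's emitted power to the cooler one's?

P ∝ T⁴, so the ratio is (3678/2376)⁴ = (1.548)⁴ = 5.74.

ratio ≈ 5.74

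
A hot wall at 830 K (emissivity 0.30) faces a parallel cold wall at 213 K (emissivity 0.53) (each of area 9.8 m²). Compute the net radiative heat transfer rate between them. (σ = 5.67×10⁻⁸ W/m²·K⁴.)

For two large parallel gray plates, q = σ(T₁⁴ − T₂⁴) / (1/ε₁ + 1/ε₂ − 1).
1/ε₁ + 1/ε₂ − 1 = 1/0.30 + 1/0.53 − 1 = 4.220.
T₁⁴ − T₂⁴ = 4.75×10^11 − 2.06×10^9 = 4.73×10^11 K⁴.
q = 5.67×10⁻⁸ × 4.73×10^11 / 4.220 = 6350 W/m².
Q = q·A = 6350 × 9.8 = 62200 W.

Q ≈ 62200 W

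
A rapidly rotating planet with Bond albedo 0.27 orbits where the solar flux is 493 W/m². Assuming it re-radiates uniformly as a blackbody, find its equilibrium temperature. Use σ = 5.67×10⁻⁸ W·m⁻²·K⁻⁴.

Power absorbed = (1−a)S·πR²; power emitted = 4πR²σT⁴. Equating and cancelling πR²:
T = ((1−a)S / 4σ)^(1/4) = (360 / (4 × 5.67×10⁻⁸))^(1/4) = (1.59×10^9)^(1/4).
T = 200 K.

T ≈ 200 K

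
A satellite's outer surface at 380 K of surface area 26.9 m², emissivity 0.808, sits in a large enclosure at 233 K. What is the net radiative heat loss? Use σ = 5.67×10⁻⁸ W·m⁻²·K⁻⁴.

Q ≈ 22100 W

Q = εσA(T⁴ − T_s⁴). T⁴ − T_s⁴ = (380)⁴ − (233)⁴ = 2.09×10^10 − 2.95×10^9 = 1.79×10^10 K⁴.
Q = 0.808 × 5.67×10⁻⁸ × 26.9 × 1.79×10^10 = 22100 W.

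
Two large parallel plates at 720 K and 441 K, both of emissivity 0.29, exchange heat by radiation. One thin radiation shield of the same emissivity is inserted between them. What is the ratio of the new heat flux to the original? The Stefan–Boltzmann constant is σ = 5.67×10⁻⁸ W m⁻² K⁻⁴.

ratio ≈ 0.500

With N identical shields there are N+1 = 2 gaps in series, each with the same radiative resistance, so the flux falls to 1/(N+1) of its unshielded value.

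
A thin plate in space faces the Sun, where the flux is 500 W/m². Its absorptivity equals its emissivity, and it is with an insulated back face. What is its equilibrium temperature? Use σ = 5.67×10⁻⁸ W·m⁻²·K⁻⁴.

Absorbed flux αS = emitted flux εσT⁴ (one radiating face); with α = ε, T = (S/σ)^(1/4).
T = (500 / 5.67×10⁻⁸)^(1/4) = (8.82×10^9)^(1/4).
T = 306 K.

T ≈ 306 K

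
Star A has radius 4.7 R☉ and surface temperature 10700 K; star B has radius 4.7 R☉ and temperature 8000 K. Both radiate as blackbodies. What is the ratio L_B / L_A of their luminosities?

L = 4πR²σT⁴ ∝ R²T⁴, so L_B/L_A = (4.7/4.7)² × (8000/10700)⁴ = 1.00 × 0.312 = 0.312.

L_B/L_A ≈ 0.312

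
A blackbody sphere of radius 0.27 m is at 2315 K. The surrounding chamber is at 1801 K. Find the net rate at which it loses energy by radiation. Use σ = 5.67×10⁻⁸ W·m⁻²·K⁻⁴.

Q ≈ 9.45×10^5 W

A = 4πr² = 4π × (0.27)² = 0.916 m².
Q = σA(T⁴ − T_s⁴). T⁴ − T_s⁴ = (2315)⁴ − (1801)⁴ = 2.87×10^13 − 1.05×10^13 = 1.82×10^13 K⁴.
Q = 5.67×10⁻⁸ × 0.916 × 1.82×10^13 = 9.45×10^5 W.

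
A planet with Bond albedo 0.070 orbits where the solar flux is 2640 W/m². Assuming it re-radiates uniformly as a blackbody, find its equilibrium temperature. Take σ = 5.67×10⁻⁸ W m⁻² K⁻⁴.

T ≈ 323 K

Power absorbed = (1−a)S·πR²; power emitted = 4πR²σT⁴. Equating and cancelling πR²:
T = ((1−a)S / 4σ)^(1/4) = (2460 / (4 × 5.67×10⁻⁸))^(1/4) = (1.08×10^10)^(1/4).
T = 323 K.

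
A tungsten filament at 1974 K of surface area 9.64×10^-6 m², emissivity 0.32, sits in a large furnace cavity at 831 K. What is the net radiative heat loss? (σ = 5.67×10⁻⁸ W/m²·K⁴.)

Q = εσA(T⁴ − T_s⁴). T⁴ − T_s⁴ = (1974)⁴ − (831)⁴ = 1.52×10^13 − 4.77×10^11 = 1.47×10^13 K⁴.
Q = 0.32 × 5.67×10⁻⁸ × 9.64×10^-6 × 1.47×10^13 = 2.57 W.

Q ≈ 2.57 W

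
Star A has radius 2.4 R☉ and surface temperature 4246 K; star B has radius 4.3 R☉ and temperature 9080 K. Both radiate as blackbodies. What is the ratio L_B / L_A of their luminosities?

L_B/L_A ≈ 67.1

L = 4πR²σT⁴ ∝ R²T⁴, so L_B/L_A = (4.3/2.4)² × (9080/4246)⁴ = 3.21 × 20.9 = 67.1.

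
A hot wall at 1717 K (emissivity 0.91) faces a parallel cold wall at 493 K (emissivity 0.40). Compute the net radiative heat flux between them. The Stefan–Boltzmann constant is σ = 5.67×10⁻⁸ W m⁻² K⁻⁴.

For two large parallel gray plates, q = σ(T₁⁴ − T₂⁴) / (1/ε₁ + 1/ε₂ − 1).
1/ε₁ + 1/ε₂ − 1 = 1/0.91 + 1/0.40 − 1 = 2.599.
T₁⁴ − T₂⁴ = 8.69×10^12 − 5.91×10^10 = 8.63×10^12 K⁴.
q = 5.67×10⁻⁸ × 8.63×10^12 / 2.599 = 1.88×10^5 W/m².

q ≈ 1.88×10^5 W/m²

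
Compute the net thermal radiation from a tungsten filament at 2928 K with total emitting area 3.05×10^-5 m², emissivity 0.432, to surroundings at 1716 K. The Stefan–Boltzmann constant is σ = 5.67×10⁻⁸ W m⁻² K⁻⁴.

Q ≈ 48.4 W

Q = εσA(T⁴ − T_s⁴). T⁴ − T_s⁴ = (2928)⁴ − (1716)⁴ = 7.35×10^13 − 8.67×10^12 = 6.48×10^13 K⁴.
Q = 0.432 × 5.67×10⁻⁸ × 3.05×10^-5 × 6.48×10^13 = 48.4 W.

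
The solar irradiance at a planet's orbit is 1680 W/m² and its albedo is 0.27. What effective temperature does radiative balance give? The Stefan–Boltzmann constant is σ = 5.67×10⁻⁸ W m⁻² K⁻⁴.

Power absorbed = (1−a)S·πR²; power emitted = 4πR²σT⁴. Equating and cancelling πR²:
T = ((1−a)S / 4σ)^(1/4) = (1230 / (4 × 5.67×10⁻⁸))^(1/4) = (5.41×10^9)^(1/4).
T = 271 K.

T ≈ 271 K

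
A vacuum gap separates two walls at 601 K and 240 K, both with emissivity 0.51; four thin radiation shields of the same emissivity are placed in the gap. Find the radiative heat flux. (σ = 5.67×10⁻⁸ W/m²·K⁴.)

q ≈ 494 W/m²

Each of the 5 gaps contributes resistance (2/ε − 1) = 2/0.51 − 1 = 2.922; total = 14.61.
q = σ(T₁⁴ − T₂⁴) / 14.61 = 5.67×10⁻⁸ × 1.27×10^11 / 14.61 = 494 W/m².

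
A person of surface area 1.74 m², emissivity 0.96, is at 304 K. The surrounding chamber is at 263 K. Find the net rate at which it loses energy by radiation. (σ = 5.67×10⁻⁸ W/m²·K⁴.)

Q ≈ 356 W

Q = εσA(T⁴ − T_s⁴). T⁴ − T_s⁴ = (304)⁴ − (263)⁴ = 8.54×10^9 − 4.78×10^9 = 3.76×10^9 K⁴.
Q = 0.96 × 5.67×10⁻⁸ × 1.74 × 3.76×10^9 = 356 W.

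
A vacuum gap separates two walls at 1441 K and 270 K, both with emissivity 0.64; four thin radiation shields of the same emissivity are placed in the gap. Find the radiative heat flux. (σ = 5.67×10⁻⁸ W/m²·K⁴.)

q ≈ 23000 W/m²

Each of the 5 gaps contributes resistance (2/ε − 1) = 2/0.64 − 1 = 2.125; total = 10.62.
q = σ(T₁⁴ − T₂⁴) / 10.62 = 5.67×10⁻⁸ × 4.31×10^12 / 10.62 = 23000 W/m².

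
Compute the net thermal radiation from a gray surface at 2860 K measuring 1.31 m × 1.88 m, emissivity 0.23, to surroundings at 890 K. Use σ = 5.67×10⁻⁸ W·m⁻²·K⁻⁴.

A = 1.31 × 1.88 = 2.46 m².
Q = εσA(T⁴ − T_s⁴). T⁴ − T_s⁴ = (2860)⁴ − (890)⁴ = 6.69×10^13 − 6.27×10^11 = 6.63×10^13 K⁴.
Q = 0.23 × 5.67×10⁻⁸ × 2.46 × 6.63×10^13 = 2.13×10^6 W.

Q ≈ 2.13×10^6 W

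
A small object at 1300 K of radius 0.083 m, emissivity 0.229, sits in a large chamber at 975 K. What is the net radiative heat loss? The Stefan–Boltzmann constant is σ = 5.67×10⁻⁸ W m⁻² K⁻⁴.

A = 4πr² = 4π × (0.083)² = 0.0866 m².
Q = εσA(T⁴ − T_s⁴). T⁴ − T_s⁴ = (1300)⁴ − (975)⁴ = 2.86×10^12 − 9.04×10^11 = 1.95×10^12 K⁴.
Q = 0.229 × 5.67×10⁻⁸ × 0.0866 × 1.95×10^12 = 2190 W.

Q ≈ 2190 W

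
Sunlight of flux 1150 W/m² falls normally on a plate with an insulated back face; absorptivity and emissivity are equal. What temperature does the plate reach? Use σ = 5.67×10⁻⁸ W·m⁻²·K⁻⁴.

Absorbed flux αS = emitted flux εσT⁴ (one radiating face); with α = ε, T = (S/σ)^(1/4).
T = (1150 / 5.67×10⁻⁸)^(1/4) = (2.03×10^10)^(1/4).
T = 377 K.

T ≈ 377 K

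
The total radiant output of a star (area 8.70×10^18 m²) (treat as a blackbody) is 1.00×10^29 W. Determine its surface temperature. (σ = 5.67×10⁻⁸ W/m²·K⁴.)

T ≈ 21200 K

From P = σAT⁴, T = (P / σA)^(1/4) = (1.00×10^29 / (5.67×10⁻⁸ × 8.70×10^18))^(1/4).
T = (2.03×10^17)^(1/4) = 21200 K.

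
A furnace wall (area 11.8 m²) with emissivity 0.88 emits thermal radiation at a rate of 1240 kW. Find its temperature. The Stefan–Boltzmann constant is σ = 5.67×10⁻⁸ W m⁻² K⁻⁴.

From P = εσAT⁴, T = (P / εσA)^(1/4) = (1.24×10^6 / (0.88 × 5.67×10⁻⁸ × 11.8))^(1/4).
T = (2.11×10^12)^(1/4) = 1200 K.

T ≈ 1200 K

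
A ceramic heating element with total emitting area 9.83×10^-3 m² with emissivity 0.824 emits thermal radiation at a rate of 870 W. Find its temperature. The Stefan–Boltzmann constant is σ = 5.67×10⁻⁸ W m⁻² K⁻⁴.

From P = εσAT⁴, T = (P / εσA)^(1/4) = (870 / (0.824 × 5.67×10⁻⁸ × 9.83×10^-3))^(1/4).
T = (1.89×10^12)^(1/4) = 1170 K.

T ≈ 1170 K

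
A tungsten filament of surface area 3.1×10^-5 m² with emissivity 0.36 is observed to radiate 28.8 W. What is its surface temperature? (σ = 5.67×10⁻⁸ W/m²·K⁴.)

T ≈ 2600 K

From P = εσAT⁴, T = (P / εσA)^(1/4) = (28.8 / (0.36 × 5.67×10⁻⁸ × 3.10×10^-5))^(1/4).
T = (4.55×10^13)^(1/4) = 2600 K.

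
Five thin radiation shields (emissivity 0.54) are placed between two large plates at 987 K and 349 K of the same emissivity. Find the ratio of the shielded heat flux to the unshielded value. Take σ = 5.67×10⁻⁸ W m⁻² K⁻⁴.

ratio ≈ 0.167

With N identical shields there are N+1 = 6 gaps in series, each with the same radiative resistance, so the flux falls to 1/(N+1) of its unshielded value.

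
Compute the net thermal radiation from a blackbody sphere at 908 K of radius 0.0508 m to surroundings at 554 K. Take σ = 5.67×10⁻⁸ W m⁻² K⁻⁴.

A = 4πr² = 4π × (0.0508)² = 0.0324 m².
Q = σA(T⁴ − T_s⁴). T⁴ − T_s⁴ = (908)⁴ − (554)⁴ = 6.80×10^11 − 9.42×10^10 = 5.86×10^11 K⁴.
Q = 5.67×10⁻⁸ × 0.0324 × 5.86×10^11 = 1080 W.

Q ≈ 1080 W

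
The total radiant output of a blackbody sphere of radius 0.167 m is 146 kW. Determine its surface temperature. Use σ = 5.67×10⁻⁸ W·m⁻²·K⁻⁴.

A = 4πr² = 4π × (0.167)² = 0.350 m².
From P = σAT⁴, T = (P / σA)^(1/4) = (1.46×10^5 / (5.67×10⁻⁸ × 0.350))^(1/4).
T = (7.35×10^12)^(1/4) = 1650 K.

T ≈ 1650 K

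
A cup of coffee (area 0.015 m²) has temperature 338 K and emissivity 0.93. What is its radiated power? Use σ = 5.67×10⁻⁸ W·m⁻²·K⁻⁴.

P = εσAT⁴ = 0.93 × 5.67×10⁻⁸ × 0.0150 × (338)⁴ = 0.93 × 5.67×10⁻⁸ × 0.0150 × 1.31×10^10.
P = 10.3 W.

P ≈ 10.3 W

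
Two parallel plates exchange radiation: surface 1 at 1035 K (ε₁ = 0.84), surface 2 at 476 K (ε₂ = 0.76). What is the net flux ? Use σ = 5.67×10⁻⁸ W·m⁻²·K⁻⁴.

q ≈ 41300 W/m²

For two large parallel gray plates, q = σ(T₁⁴ − T₂⁴) / (1/ε₁ + 1/ε₂ − 1).
1/ε₁ + 1/ε₂ − 1 = 1/0.84 + 1/0.76 − 1 = 1.506.
T₁⁴ − T₂⁴ = 1.15×10^12 − 5.13×10^10 = 1.10×10^12 K⁴.
q = 5.67×10⁻⁸ × 1.10×10^12 / 1.506 = 41300 W/m².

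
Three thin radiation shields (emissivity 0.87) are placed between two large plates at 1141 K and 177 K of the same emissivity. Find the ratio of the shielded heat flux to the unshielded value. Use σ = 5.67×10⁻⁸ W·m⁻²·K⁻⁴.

With N identical shields there are N+1 = 4 gaps in series, each with the same radiative resistance, so the flux falls to 1/(N+1) of its unshielded value.

ratio ≈ 0.250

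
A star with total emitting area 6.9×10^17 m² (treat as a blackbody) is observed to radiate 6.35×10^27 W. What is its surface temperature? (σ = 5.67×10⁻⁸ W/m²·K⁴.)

T ≈ 20100 K

From P = σAT⁴, T = (P / σA)^(1/4) = (6.35×10^27 / (5.67×10⁻⁸ × 6.90×10^17))^(1/4).
T = (1.62×10^17)^(1/4) = 20100 K.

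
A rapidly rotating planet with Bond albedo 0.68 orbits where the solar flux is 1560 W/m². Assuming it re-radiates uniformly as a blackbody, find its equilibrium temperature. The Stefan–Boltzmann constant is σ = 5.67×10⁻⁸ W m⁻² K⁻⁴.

Power absorbed = (1−a)S·πR²; power emitted = 4πR²σT⁴. Equating and cancelling πR²:
T = ((1−a)S / 4σ)^(1/4) = (499 / (4 × 5.67×10⁻⁸))^(1/4) = (2.20×10^9)^(1/4).
T = 217 K.

T ≈ 217 K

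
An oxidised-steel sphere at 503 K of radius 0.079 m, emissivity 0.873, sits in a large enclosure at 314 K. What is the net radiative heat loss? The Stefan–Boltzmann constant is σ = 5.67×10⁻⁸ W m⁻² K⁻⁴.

A = 4πr² = 4π × (0.079)² = 0.0784 m².
Q = εσA(T⁴ − T_s⁴). T⁴ − T_s⁴ = (503)⁴ − (314)⁴ = 6.40×10^10 − 9.72×10^9 = 5.43×10^10 K⁴.
Q = 0.873 × 5.67×10⁻⁸ × 0.0784 × 5.43×10^10 = 211 W.

Q ≈ 211 W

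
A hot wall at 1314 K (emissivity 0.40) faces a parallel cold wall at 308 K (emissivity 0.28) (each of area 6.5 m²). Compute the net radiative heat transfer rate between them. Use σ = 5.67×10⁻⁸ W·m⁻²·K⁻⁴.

For two large parallel gray plates, q = σ(T₁⁴ − T₂⁴) / (1/ε₁ + 1/ε₂ − 1).
1/ε₁ + 1/ε₂ − 1 = 1/0.40 + 1/0.28 − 1 = 5.071.
T₁⁴ − T₂⁴ = 2.98×10^12 − 9.00×10^9 = 2.97×10^12 K⁴.
q = 5.67×10⁻⁸ × 2.97×10^12 / 5.071 = 33200 W/m².
Q = q·A = 33200 × 6.5 = 2.16×10^5 W.

Q ≈ 2.16×10^5 W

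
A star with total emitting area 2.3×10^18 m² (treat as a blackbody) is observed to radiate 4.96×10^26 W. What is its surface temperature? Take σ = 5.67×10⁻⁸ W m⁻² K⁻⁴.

From P = σAT⁴, T = (P / σA)^(1/4) = (4.96×10^26 / (5.67×10⁻⁸ × 2.30×10^18))^(1/4).
T = (3.80×10^15)^(1/4) = 7850 K.

T ≈ 7850 K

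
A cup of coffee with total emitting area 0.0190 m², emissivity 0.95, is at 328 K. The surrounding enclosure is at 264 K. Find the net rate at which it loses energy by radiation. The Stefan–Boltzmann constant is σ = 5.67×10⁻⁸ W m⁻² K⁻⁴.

Q ≈ 6.87 W

Q = εσA(T⁴ − T_s⁴). T⁴ − T_s⁴ = (328)⁴ − (264)⁴ = 1.16×10^10 − 4.86×10^9 = 6.72×10^9 K⁴.
Q = 0.95 × 5.67×10⁻⁸ × 0.0190 × 6.72×10^9 = 6.87 W.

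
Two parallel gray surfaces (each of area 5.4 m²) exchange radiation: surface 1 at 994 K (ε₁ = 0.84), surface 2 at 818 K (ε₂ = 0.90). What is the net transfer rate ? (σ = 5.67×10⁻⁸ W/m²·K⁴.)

For two large parallel gray plates, q = σ(T₁⁴ − T₂⁴) / (1/ε₁ + 1/ε₂ − 1).
1/ε₁ + 1/ε₂ − 1 = 1/0.84 + 1/0.90 − 1 = 1.302.
T₁⁴ − T₂⁴ = 9.76×10^11 − 4.48×10^11 = 5.28×10^11 K⁴.
q = 5.67×10⁻⁸ × 5.28×10^11 / 1.302 = 23000 W/m².
Q = q·A = 23000 × 5.4 = 1.24×10^5 W.

Q ≈ 1.24×10^5 W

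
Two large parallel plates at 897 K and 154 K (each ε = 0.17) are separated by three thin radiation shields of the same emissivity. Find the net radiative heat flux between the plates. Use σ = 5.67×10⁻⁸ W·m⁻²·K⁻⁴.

q ≈ 852 W/m²

Each of the 4 gaps contributes resistance (2/ε − 1) = 2/0.17 − 1 = 10.76; total = 43.06.
q = σ(T₁⁴ − T₂⁴) / 43.06 = 5.67×10⁻⁸ × 6.47×10^11 / 43.06 = 852 W/m².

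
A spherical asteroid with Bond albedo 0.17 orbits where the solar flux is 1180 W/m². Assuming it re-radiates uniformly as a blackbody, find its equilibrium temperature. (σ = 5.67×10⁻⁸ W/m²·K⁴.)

T ≈ 256 K

Power absorbed = (1−a)S·πR²; power emitted = 4πR²σT⁴. Equating and cancelling πR²:
T = ((1−a)S / 4σ)^(1/4) = (979 / (4 × 5.67×10⁻⁸))^(1/4) = (4.32×10^9)^(1/4).
T = 256 K.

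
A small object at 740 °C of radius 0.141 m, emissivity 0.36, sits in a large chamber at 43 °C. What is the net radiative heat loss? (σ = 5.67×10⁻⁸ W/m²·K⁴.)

Q ≈ 5320 W

A = 4πr² = 4π × (0.141)² = 0.250 m².
Convert: 740 °C = 1013 K; 43 °C = 316 K.
Q = εσA(T⁴ − T_s⁴). T⁴ − T_s⁴ = (1013)⁴ − (316)⁴ = 1.05×10^12 − 9.97×10^9 = 1.04×10^12 K⁴.
Q = 0.36 × 5.67×10⁻⁸ × 0.250 × 1.04×10^12 = 5320 W.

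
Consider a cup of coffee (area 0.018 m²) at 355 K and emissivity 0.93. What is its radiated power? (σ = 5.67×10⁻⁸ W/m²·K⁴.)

P ≈ 15.1 W

P = εσAT⁴ = 0.93 × 5.67×10⁻⁸ × 0.0180 × (355)⁴ = 0.93 × 5.67×10⁻⁸ × 0.0180 × 1.59×10^10.
P = 15.1 W.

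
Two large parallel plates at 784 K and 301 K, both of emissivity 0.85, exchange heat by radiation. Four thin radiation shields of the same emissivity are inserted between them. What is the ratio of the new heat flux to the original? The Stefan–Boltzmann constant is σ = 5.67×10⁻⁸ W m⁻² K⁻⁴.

ratio ≈ 0.200

With N identical shields there are N+1 = 5 gaps in series, each with the same radiative resistance, so the flux falls to 1/(N+1) of its unshielded value.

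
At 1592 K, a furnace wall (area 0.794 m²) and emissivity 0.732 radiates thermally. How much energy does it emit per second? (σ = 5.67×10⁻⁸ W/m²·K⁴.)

P = εσAT⁴ = 0.732 × 5.67×10⁻⁸ × 0.794 × (1592)⁴ = 0.732 × 5.67×10⁻⁸ × 0.794 × 6.42×10^12.
P = 2.12×10^5 W.

P ≈ 2.12×10^5 W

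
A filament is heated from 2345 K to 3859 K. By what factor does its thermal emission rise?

ratio ≈ 7.33

P ∝ T⁴, so the ratio is (3859/2345)⁴ = (1.646)⁴ = 7.33.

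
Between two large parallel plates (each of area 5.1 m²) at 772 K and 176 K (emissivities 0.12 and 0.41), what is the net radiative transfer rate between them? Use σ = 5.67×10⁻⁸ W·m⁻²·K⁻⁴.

Q ≈ 10500 W

For two large parallel gray plates, q = σ(T₁⁴ − T₂⁴) / (1/ε₁ + 1/ε₂ − 1).
1/ε₁ + 1/ε₂ − 1 = 1/0.12 + 1/0.41 − 1 = 9.772.
T₁⁴ − T₂⁴ = 3.55×10^11 − 9.60×10^8 = 3.54×10^11 K⁴.
q = 5.67×10⁻⁸ × 3.54×10^11 / 9.772 = 2060 W/m².
Q = q·A = 2060 × 5.1 = 10500 W.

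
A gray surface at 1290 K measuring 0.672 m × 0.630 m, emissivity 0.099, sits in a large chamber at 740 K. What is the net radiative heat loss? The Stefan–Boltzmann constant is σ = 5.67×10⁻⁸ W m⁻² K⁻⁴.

A = 0.672 × 0.630 = 0.423 m².
Q = εσA(T⁴ − T_s⁴). T⁴ − T_s⁴ = (1290)⁴ − (740)⁴ = 2.77×10^12 − 3.00×10^11 = 2.47×10^12 K⁴.
Q = 0.099 × 5.67×10⁻⁸ × 0.423 × 2.47×10^12 = 5870 W.

Q ≈ 5870 W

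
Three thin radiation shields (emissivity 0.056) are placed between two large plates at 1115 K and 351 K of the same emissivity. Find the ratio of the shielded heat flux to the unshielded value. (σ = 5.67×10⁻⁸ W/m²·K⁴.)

ratio ≈ 0.250

With N identical shields there are N+1 = 4 gaps in series, each with the same radiative resistance, so the flux falls to 1/(N+1) of its unshielded value.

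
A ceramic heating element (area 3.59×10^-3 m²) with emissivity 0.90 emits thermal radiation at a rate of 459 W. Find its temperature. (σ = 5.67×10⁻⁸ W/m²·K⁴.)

T ≈ 1260 K

From P = εσAT⁴, T = (P / εσA)^(1/4) = (459 / (0.90 × 5.67×10⁻⁸ × 3.59×10^-3))^(1/4).
T = (2.51×10^12)^(1/4) = 1260 K.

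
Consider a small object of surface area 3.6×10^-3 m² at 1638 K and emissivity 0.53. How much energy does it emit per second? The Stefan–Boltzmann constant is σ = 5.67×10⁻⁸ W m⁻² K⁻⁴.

Stefan–Boltzmann: P = εσAT⁴ = 0.53 × 5.67×10⁻⁸ × 3.60×10^-3 × (1638)⁴ = 0.53 × 5.67×10⁻⁸ × 3.60×10^-3 × 7.20×10^12.
P = 779 W.

P ≈ 779 W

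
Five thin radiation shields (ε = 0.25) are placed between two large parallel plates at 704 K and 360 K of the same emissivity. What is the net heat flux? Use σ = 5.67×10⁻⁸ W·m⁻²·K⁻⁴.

Each of the 6 gaps contributes resistance (2/ε − 1) = 2/0.25 − 1 = 7.000; total = 42.00.
q = σ(T₁⁴ − T₂⁴) / 42.00 = 5.67×10⁻⁸ × 2.29×10^11 / 42.00 = 309 W/m².

q ≈ 309 W/m²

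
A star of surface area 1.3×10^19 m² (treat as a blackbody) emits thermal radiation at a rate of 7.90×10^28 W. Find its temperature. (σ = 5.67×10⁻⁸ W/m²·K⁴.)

From P = σAT⁴, T = (P / σA)^(1/4) = (7.90×10^28 / (5.67×10⁻⁸ × 1.30×10^19))^(1/4).
T = (1.07×10^17)^(1/4) = 18100 K.

T ≈ 18100 K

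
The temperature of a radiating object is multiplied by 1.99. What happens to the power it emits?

P ∝ T⁴, so the power scales as (1.99)⁴ = 15.7.

factor ≈ 15.7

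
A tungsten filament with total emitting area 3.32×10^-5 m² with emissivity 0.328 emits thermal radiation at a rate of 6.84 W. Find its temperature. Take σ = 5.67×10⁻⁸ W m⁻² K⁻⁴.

T ≈ 1820 K

From P = εσAT⁴, T = (P / εσA)^(1/4) = (6.84 / (0.328 × 5.67×10⁻⁸ × 3.32×10^-5))^(1/4).
T = (1.11×10^13)^(1/4) = 1820 K.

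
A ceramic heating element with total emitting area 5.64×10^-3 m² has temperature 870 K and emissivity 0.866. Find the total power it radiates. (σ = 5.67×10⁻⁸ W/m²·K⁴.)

P ≈ 159 W

P = εσAT⁴ = 0.866 × 5.67×10⁻⁸ × 5.64×10^-3 × (870)⁴ = 0.866 × 5.67×10⁻⁸ × 5.64×10^-3 × 5.73×10^11.
P = 159 W.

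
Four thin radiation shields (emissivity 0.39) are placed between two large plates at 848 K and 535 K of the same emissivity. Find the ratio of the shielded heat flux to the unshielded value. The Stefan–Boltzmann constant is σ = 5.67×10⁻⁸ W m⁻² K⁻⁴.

With N identical shields there are N+1 = 5 gaps in series, each with the same radiative resistance, so the flux falls to 1/(N+1) of its unshielded value.

ratio ≈ 0.200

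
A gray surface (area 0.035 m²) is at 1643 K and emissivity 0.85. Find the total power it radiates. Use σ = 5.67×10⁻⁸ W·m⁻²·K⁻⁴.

P ≈ 12300 W

Stefan–Boltzmann: P = εσAT⁴ = 0.85 × 5.67×10⁻⁸ × 0.0350 × (1643)⁴ = 0.85 × 5.67×10⁻⁸ × 0.0350 × 7.29×10^12.
P = 12300 W.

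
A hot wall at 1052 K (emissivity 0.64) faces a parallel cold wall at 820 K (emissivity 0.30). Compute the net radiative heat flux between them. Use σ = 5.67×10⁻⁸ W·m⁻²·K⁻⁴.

For two large parallel gray plates, q = σ(T₁⁴ − T₂⁴) / (1/ε₁ + 1/ε₂ − 1).
1/ε₁ + 1/ε₂ − 1 = 1/0.64 + 1/0.30 − 1 = 3.896.
T₁⁴ − T₂⁴ = 1.22×10^12 − 4.52×10^11 = 7.73×10^11 K⁴.
q = 5.67×10⁻⁸ × 7.73×10^11 / 3.896 = 11200 W/m².

q ≈ 11200 W/m²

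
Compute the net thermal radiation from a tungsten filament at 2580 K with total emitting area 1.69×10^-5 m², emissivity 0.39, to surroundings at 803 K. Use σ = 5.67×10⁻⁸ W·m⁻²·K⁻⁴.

Q ≈ 16.4 W

Q = εσA(T⁴ − T_s⁴). T⁴ − T_s⁴ = (2580)⁴ − (803)⁴ = 4.43×10^13 − 4.16×10^11 = 4.39×10^13 K⁴.
Q = 0.39 × 5.67×10⁻⁸ × 1.69×10^-5 × 4.39×10^13 = 16.4 W.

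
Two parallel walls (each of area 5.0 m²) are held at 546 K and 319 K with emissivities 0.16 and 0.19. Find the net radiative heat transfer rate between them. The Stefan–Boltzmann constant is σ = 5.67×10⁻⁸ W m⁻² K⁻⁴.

Q ≈ 2120 W

For two large parallel gray plates, q = σ(T₁⁴ − T₂⁴) / (1/ε₁ + 1/ε₂ − 1).
1/ε₁ + 1/ε₂ − 1 = 1/0.16 + 1/0.19 − 1 = 10.51.
T₁⁴ − T₂⁴ = 8.89×10^10 − 1.04×10^10 = 7.85×10^10 K⁴.
q = 5.67×10⁻⁸ × 7.85×10^10 / 10.51 = 423 W/m².
Q = q·A = 423 × 5.0 = 2120 W.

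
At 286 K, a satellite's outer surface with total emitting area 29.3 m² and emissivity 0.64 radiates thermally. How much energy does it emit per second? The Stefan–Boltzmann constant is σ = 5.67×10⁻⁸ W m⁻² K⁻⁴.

P ≈ 7110 W

Stefan–Boltzmann: P = εσAT⁴ = 0.64 × 5.67×10⁻⁸ × 29.3 × (286)⁴ = 0.64 × 5.67×10⁻⁸ × 29.3 × 6.69×10^9.
P = 7110 W.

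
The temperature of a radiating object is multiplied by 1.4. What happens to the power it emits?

factor ≈ 3.84

P ∝ T⁴, so the power scales as (1.4)⁴ = 3.84.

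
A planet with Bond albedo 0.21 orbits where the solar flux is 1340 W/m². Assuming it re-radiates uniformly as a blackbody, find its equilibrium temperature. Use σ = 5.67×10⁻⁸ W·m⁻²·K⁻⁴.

T ≈ 261 K

Power absorbed = (1−a)S·πR²; power emitted = 4πR²σT⁴. Equating and cancelling πR²:
T = ((1−a)S / 4σ)^(1/4) = (1060 / (4 × 5.67×10⁻⁸))^(1/4) = (4.67×10^9)^(1/4).
T = 261 K.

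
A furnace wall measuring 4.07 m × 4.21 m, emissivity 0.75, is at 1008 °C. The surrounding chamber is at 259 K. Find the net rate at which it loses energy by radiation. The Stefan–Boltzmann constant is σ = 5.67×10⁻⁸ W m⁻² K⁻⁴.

Q ≈ 1.96×10^6 W

A = 4.07 × 4.21 = 17.1 m².
Convert: 1008 °C = 1281 K.
Q = εσA(T⁴ − T_s⁴). T⁴ − T_s⁴ = (1281)⁴ − (259)⁴ = 2.69×10^12 − 4.50×10^9 = 2.69×10^12 K⁴.
Q = 0.75 × 5.67×10⁻⁸ × 17.1 × 2.69×10^12 = 1.96×10^6 W.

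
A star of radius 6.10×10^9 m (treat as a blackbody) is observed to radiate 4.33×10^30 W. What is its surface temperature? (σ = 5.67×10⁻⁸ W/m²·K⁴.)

A = 4πr² = 4π × (6.10×10^9)² = 4.68×10^20 m².
From P = σAT⁴, T = (P / σA)^(1/4) = (4.33×10^30 / (5.67×10⁻⁸ × 4.68×10^20))^(1/4).
T = (1.63×10^17)^(1/4) = 20100 K.

T ≈ 20100 K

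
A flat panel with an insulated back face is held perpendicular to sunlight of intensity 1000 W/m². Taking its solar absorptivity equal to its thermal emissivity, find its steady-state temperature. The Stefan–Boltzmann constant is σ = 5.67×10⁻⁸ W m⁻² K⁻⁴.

T ≈ 364 K

Absorbed flux αS = emitted flux εσT⁴ (one radiating face); with α = ε, T = (S/σ)^(1/4).
T = (1000 / 5.67×10⁻⁸)^(1/4) = (1.76×10^10)^(1/4).
T = 364 K.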